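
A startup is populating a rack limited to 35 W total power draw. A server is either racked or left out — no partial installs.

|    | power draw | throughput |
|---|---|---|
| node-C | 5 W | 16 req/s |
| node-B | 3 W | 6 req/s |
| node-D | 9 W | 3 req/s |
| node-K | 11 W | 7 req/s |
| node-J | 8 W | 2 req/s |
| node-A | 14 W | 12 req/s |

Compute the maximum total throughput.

41

This is an integer program with binary decision variables.
Allowing fractional choices, the relaxed optimum would be about 41.7, but servers are indivisible.
node-C + node-B + node-K + node-A: power draw 5 + 3 + 11 + 14 = 33 ≤ 35, throughput 16 + 6 + 7 + 12 = 41.
node-C + node-B + node-D + node-A: power draw 5 + 3 + 9 + 14 = 31 ≤ 35, throughput 16 + 6 + 3 + 12 = 37.
node-C + node-B + node-J + node-A: power draw 5 + 3 + 8 + 14 = 30 ≤ 35, throughput 16 + 6 + 2 + 12 = 36.
Best is node-C, node-B, node-K, and node-A with total throughput 41.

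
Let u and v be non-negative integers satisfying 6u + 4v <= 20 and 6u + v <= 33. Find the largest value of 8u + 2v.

The continuous relaxation peaks at (3.33, 0) with value 26.67; rounding to a feasible lattice point costs some objective.
(u,v)=(3,0): 6·3+4·0=18≤20, 6·3+1·0=18≤33, objective 24.
(u,v)=(2,1): 6·2+4·1=16≤20, 6·2+1·1=13≤33, objective 18.
The best lattice point is (3,0), giving 24.

24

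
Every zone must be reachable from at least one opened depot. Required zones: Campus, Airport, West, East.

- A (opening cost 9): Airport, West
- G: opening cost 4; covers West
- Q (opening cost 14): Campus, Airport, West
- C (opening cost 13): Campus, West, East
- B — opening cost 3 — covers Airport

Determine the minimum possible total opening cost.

16

This is a weighted set-cover instance.
Choose C and B: together they cover Campus, Airport, West, East — every zone.
Total opening cost: 13 + 3 = 16.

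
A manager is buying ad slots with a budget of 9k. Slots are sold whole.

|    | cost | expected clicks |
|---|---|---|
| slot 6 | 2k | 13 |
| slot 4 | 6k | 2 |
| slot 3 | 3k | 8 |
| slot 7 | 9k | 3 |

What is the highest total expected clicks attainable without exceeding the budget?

21

slot 6 + slot 3: cost 2 + 3 = 5 ≤ 9, expected clicks 13 + 8 = 21.
slot 6 + slot 4: cost 2 + 6 = 8 ≤ 9, expected clicks 13 + 2 = 15.
slot 6: cost 2 ≤ 9, expected clicks 13.
Best is slot 6 and slot 3 with total expected clicks 21.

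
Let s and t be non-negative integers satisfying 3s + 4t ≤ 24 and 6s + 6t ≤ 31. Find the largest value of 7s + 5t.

35

The continuous relaxation peaks at (5.17, 0) with value 36.17; rounding to a feasible lattice point costs some objective.
(s,t)=(5,0): 3·5+4·0=15≤24, 6·5+6·0=30≤31, objective 35.
(s,t)=(4,1): 3·4+4·1=16≤24, 6·4+6·1=30≤31, objective 33.
(s,t)=(4,0): 3·4+4·0=12≤24, 6·4+6·0=24≤31, objective 28.
The best lattice point is (5,0), giving 35.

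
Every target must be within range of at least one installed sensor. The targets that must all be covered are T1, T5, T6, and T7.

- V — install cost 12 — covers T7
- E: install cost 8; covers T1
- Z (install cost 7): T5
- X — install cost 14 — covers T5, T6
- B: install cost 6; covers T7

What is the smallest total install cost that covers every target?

This is an integer covering problem.
The greedy cost-per-new-target heuristic would pick B, Z, E, and X for 35, but a cheaper cover exists.
Choose E, X, and B: together they cover T1, T5, T6, T7 — every target.
Total install cost: 8 + 14 + 6 = 28.
No cover costs less than 28.

28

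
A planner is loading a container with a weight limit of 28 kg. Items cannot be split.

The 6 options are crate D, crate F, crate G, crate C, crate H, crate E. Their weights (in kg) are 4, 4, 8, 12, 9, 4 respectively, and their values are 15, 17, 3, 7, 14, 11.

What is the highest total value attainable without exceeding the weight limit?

57

This is an integer program with binary decision variables.
Take crate D, crate F, crate H, and crate E: weight 4 + 4 + 9 + 4 = 21 ≤ 28, value 15 + 17 + 14 + 11 = 57.
No other feasible combination does better.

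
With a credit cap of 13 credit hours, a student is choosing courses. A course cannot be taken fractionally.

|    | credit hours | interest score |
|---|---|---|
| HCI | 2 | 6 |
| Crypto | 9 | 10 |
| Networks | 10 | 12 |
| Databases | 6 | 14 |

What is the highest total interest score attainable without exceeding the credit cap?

Allowing fractional choices, the relaxed optimum would be about 26.0, but courses are indivisible.
HCI + Networks: credit hours 2 + 10 = 12 ≤ 13, interest score 6 + 12 = 18.
HCI + Databases: credit hours 2 + 6 = 8 ≤ 13, interest score 6 + 14 = 20.
Best is HCI and Databases with total interest score 20.

20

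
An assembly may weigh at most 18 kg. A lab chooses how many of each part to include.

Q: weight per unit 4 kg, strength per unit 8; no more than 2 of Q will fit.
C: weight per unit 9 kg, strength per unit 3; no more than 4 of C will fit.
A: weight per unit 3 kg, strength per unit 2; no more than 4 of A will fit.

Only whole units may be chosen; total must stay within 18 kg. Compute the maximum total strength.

Q has the best ratio (8/4); taking only Q gives at most 2×8 = 16 (stopped by the supply cap of 2).
Mixing does better — 2×Q and 3×A: weight 17 ≤ 18, strength 2·8 + 3·2 = 22.

22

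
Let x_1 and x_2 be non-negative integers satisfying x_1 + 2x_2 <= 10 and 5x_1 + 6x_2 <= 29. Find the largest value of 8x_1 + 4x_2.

40

(x_1,x_2)=(5,0): 1·5+2·0=5≤10, 5·5+6·0=25≤29, objective 40.
(x_1,x_2)=(4,1): 1·4+2·1=6≤10, 5·4+6·1=26≤29, objective 36.
(x_1,x_2)=(4,0): 1·4+2·0=4≤10, 5·4+6·0=20≤29, objective 32.
Maximum is 40 at (x_1,x_2)=(5,0).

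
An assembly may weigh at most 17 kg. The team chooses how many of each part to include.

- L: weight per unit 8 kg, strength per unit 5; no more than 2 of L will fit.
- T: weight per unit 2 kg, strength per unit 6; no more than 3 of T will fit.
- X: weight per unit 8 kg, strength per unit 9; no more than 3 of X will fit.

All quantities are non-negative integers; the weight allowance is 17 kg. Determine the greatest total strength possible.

This is a bounded integer knapsack.
1×L and 3×T: weight 14 ≤ 17, strength 1·5 + 3·6 = 23.
3×T and 1×X: weight 14 ≤ 17, strength 3·6 + 1·9 = 27.
Best is 27.

27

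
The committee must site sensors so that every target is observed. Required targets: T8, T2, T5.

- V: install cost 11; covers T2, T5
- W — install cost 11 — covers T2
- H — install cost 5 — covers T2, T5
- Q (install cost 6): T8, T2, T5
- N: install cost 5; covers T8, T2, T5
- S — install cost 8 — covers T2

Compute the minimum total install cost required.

5

This is an integer covering problem.
N alone covers T8, T2, T5 — every target.
Total install cost: 5.
No cover costs less than 5.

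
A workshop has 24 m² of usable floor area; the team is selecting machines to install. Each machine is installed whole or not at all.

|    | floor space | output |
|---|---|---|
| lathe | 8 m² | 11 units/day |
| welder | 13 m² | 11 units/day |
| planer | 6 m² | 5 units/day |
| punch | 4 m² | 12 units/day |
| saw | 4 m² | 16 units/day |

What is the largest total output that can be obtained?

44

lathe + punch + saw: floor space 8 + 4 + 4 = 16 ≤ 24, output 11 + 12 + 16 = 39.
welder + punch + saw: floor space 13 + 4 + 4 = 21 ≤ 24, output 11 + 12 + 16 = 39.
lathe + planer + punch + saw: floor space 8 + 6 + 4 + 4 = 22 ≤ 24, output 11 + 5 + 12 + 16 = 44.
Best is lathe, planer, punch, and saw with total output 44.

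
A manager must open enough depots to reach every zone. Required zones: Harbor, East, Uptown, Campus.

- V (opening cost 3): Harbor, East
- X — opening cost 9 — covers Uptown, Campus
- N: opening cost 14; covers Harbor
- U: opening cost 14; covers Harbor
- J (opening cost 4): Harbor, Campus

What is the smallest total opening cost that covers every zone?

The greedy cost-per-new-zone heuristic would pick V, J, and X for 16, but a cheaper cover exists.
Choose V and X: together they cover Harbor, East, Uptown, Campus — every zone.
Total opening cost: 3 + 9 = 12.
No cover costs less than 12.

12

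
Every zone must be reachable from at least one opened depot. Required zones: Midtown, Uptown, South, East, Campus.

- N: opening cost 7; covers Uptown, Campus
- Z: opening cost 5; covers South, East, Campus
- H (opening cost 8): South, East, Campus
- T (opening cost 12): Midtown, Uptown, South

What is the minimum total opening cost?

17

Choose Z and T: together they cover Midtown, Uptown, South, East, Campus — every zone.
Total opening cost: 5 + 12 = 17.
No cover costs less than 17.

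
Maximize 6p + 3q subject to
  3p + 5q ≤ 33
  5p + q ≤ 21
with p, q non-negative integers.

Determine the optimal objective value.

The continuous relaxation peaks at (3.27, 4.64) with value 33.55; rounding to a feasible lattice point costs some objective.
(p,q)=(3,4): 3·3+5·4=29≤33, 5·3+1·4=19≤21, objective 30.
(p,q)=(3,3): 3·3+5·3=24≤33, 5·3+1·3=18≤21, objective 27.
No feasible integer point exceeds 30.

30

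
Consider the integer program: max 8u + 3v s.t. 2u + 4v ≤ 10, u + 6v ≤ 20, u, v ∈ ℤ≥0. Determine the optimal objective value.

(u,v)=(5,0): 2·5+4·0=10≤10, 1·5+6·0=5≤20, objective 40.
(u,v)=(4,0): 2·4+4·0=8≤10, 1·4+6·0=4≤20, objective 32.
The best lattice point is (5,0), giving 40.

40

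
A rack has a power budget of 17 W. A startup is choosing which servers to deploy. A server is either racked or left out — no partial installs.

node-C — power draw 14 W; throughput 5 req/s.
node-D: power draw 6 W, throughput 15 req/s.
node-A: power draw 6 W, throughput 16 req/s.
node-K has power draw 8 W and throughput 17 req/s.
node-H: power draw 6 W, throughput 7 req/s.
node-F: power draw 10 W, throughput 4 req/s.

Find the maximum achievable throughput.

Allowing fractional choices, the relaxed optimum would be about 41.6, but servers are indivisible.
node-D + node-A: power draw 6 + 6 = 12 ≤ 17, throughput 15 + 16 = 31.
node-D + node-K: power draw 6 + 8 = 14 ≤ 17, throughput 15 + 17 = 32.
node-A + node-K: power draw 6 + 8 = 14 ≤ 17, throughput 16 + 17 = 33.
Best is node-A and node-K with total throughput 33.

33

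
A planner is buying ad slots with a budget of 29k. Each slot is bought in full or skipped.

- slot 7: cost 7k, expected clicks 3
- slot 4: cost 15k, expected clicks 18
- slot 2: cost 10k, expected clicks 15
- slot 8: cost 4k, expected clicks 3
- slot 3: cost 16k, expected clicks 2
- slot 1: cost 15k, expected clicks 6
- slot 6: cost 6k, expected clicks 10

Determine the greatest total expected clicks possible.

This is an integer program with binary decision variables.
Allowing fractional choices, the relaxed optimum would be about 40.6, but ad slots are indivisible.
slot 4 + slot 2: cost 15 + 10 = 25 ≤ 29, expected clicks 18 + 15 = 33.
slot 4 + slot 2 + slot 8: cost 15 + 10 + 4 = 29 ≤ 29, expected clicks 18 + 15 + 3 = 36.
Best is slot 4, slot 2, and slot 8 with total expected clicks 36.

36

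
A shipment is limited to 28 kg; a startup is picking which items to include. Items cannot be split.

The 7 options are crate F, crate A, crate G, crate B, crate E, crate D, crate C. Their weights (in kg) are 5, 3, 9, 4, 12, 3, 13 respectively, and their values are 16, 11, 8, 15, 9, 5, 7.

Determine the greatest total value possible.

crate F + crate A + crate G + crate B + crate D: weight 5 + 3 + 9 + 4 + 3 = 24 ≤ 28, value 16 + 11 + 8 + 15 + 5 = 55.
crate F + crate A + crate B + crate D + crate C: weight 5 + 3 + 4 + 3 + 13 = 28 ≤ 28, value 16 + 11 + 15 + 5 + 7 = 54.
crate F + crate A + crate B + crate E + crate D: weight 5 + 3 + 4 + 12 + 3 = 27 ≤ 28, value 16 + 11 + 15 + 9 + 5 = 56.
Best is crate F, crate A, crate B, crate E, and crate D with total value 56.

56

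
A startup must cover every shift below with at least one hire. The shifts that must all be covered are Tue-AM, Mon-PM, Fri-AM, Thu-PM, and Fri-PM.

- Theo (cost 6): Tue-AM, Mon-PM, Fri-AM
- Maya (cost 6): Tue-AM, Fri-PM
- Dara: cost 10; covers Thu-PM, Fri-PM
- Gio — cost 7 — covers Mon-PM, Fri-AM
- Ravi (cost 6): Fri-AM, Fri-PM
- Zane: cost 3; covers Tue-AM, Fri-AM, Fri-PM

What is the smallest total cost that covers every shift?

16

The greedy cost-per-new-shift heuristic would pick Zane, Theo, and Dara for 19, but a cheaper cover exists.
Choose Theo and Dara: together they cover Tue-AM, Mon-PM, Fri-AM, Thu-PM, Fri-PM — every shift.
Total cost: 6 + 10 = 16.
No cover costs less than 16.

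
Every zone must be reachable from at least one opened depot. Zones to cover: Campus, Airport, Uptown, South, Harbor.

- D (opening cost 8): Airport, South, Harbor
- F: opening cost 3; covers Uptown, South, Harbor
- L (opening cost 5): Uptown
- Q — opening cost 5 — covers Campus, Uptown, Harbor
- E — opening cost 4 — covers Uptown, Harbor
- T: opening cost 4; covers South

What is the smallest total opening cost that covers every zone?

This is a weighted set-cover instance.
The greedy cost-per-new-zone heuristic would pick F, Q, and D for 16, but a cheaper cover exists.
Choose D and Q: together they cover Campus, Airport, Uptown, South, Harbor — every zone.
Total opening cost: 8 + 5 = 13.
No cover costs less than 13.

13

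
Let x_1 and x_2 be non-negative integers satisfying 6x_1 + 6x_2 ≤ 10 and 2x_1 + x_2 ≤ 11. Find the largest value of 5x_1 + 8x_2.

Relaxing integrality, the LP optimum is 13.33 at (x_1,x_2) = (0, 1.67), which is not an integer point.
(x_1,x_2)=(0,1): 6·0+6·1=6≤10, 2·0+1·1=1≤11, objective 8.
(x_1,x_2)=(1,0): 6·1+6·0=6≤10, 2·1+1·0=2≤11, objective 5.
(x_1,x_2)=(0,0): 6·0+6·0=0≤10, 2·0+1·0=0≤11, objective 0.
Maximum is 8 at (x_1,x_2)=(0,1).

8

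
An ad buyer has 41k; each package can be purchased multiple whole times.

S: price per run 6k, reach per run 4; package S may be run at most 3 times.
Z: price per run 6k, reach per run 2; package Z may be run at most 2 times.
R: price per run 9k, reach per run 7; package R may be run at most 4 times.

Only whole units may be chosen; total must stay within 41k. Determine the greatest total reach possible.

4×R: price 36 ≤ 41, reach 4·7 = 28.
2×S and 3×R: price 39 ≤ 41, reach 2·4 + 3·7 = 29.
Best is 29.

29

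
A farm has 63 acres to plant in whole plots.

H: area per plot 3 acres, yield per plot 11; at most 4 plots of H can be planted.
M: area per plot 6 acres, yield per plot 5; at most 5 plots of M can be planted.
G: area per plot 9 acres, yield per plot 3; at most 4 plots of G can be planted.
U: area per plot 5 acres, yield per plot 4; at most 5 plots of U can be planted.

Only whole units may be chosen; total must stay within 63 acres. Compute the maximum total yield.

85

This is a bounded integer knapsack.
H has the best ratio (11/3); taking only H gives at most 4×11 = 44 (stopped by the supply cap of 4).
Mixing does better — 4×H, 5×M, and 4×U: area 62 ≤ 63, yield 4·11 + 5·5 + 4·4 = 85.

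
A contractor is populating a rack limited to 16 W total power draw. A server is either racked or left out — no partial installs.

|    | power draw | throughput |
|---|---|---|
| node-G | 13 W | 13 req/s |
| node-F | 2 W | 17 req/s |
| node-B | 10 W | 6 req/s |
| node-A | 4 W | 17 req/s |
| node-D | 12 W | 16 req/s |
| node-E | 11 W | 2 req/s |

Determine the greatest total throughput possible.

Allowing fractional choices, the relaxed optimum would be about 47.3, but servers are indivisible.
node-F + node-D: power draw 2 + 12 = 14 ≤ 16, throughput 17 + 16 = 33.
node-F + node-A: power draw 2 + 4 = 6 ≤ 16, throughput 17 + 17 = 34.
node-F + node-B + node-A: power draw 2 + 10 + 4 = 16 ≤ 16, throughput 17 + 6 + 17 = 40.
Best is node-F, node-B, and node-A with total throughput 40.

40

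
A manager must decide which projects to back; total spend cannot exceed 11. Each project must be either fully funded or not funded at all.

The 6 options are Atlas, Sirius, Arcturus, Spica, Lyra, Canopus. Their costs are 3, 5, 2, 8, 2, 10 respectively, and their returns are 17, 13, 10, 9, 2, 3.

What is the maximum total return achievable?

Allowing fractional choices, the relaxed optimum would be about 41.1, but projects are indivisible.
Atlas + Sirius + Lyra: cost 3 + 5 + 2 = 10 ≤ 11, return 17 + 13 + 2 = 32.
Atlas + Sirius + Arcturus: cost 3 + 5 + 2 = 10 ≤ 11, return 17 + 13 + 10 = 40.
Best is Atlas, Sirius, and Arcturus with total return 40.

40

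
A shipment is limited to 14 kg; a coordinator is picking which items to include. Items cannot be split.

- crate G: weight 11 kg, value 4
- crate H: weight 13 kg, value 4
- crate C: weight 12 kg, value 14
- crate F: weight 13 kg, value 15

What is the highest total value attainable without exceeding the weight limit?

Take crate F: weight 13 ≤ 14, value 15.
No other feasible combination does better.

15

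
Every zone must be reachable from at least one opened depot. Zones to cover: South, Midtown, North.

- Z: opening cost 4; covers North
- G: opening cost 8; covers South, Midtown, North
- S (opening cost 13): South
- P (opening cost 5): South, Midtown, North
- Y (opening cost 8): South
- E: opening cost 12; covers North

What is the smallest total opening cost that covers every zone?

P alone covers South, Midtown, North — every zone.
Total opening cost: 5.

5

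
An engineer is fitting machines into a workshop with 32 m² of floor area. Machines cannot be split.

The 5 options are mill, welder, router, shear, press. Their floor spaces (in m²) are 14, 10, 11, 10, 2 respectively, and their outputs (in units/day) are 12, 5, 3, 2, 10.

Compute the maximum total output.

Allowing fractional choices, the relaxed optimum would be about 28.6, but machines are indivisible.
mill + welder + press: floor space 14 + 10 + 2 = 26 ≤ 32, output 12 + 5 + 10 = 27.
mill + router + press: floor space 14 + 11 + 2 = 27 ≤ 32, output 12 + 3 + 10 = 25.
mill + shear + press: floor space 14 + 10 + 2 = 26 ≤ 32, output 12 + 2 + 10 = 24.
Best is mill, welder, and press with total output 27.

27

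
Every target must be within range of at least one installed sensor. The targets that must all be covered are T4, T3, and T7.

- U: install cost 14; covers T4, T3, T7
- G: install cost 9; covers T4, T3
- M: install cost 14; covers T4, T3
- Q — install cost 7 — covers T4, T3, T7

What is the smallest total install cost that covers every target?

Q alone covers T4, T3, T7 — every target.
Total install cost: 7.
No cover costs less than 7.

7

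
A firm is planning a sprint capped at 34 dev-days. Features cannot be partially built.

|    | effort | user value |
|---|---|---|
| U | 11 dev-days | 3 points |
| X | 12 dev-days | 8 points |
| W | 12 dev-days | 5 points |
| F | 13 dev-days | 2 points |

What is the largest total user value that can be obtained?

13

Take X and W: effort 12 + 12 = 24 ≤ 34, user value 8 + 5 = 13.
No other feasible combination does better.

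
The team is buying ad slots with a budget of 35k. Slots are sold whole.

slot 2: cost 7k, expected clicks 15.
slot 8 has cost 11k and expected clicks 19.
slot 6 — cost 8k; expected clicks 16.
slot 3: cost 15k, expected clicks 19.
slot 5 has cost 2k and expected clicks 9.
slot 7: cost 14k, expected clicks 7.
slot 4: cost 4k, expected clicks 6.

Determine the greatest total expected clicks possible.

65

Allowing fractional choices, the relaxed optimum would be about 68.8, but ad slots are indivisible.
slot 2 + slot 8 + slot 6 + slot 5 + slot 4: cost 7 + 11 + 8 + 2 + 4 = 32 ≤ 35, expected clicks 15 + 19 + 16 + 9 + 6 = 65.
slot 2 + slot 8 + slot 6 + slot 5: cost 7 + 11 + 8 + 2 = 28 ≤ 35, expected clicks 15 + 19 + 16 + 9 = 59.
slot 2 + slot 8 + slot 3 + slot 5: cost 7 + 11 + 15 + 2 = 35 ≤ 35, expected clicks 15 + 19 + 19 + 9 = 62.
Best is slot 2, slot 8, slot 6, slot 5, and slot 4 with total expected clicks 65.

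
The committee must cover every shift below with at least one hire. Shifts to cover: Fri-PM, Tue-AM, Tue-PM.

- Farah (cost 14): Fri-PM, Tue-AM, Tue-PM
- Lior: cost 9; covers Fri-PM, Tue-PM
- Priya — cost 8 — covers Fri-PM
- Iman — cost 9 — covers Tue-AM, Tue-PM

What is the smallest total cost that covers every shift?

14

The greedy cost-per-new-shift heuristic would pick Lior and Iman for 18, but a cheaper cover exists.
Farah alone covers Fri-PM, Tue-AM, Tue-PM — every shift.
Total cost: 14.
No cover costs less than 14.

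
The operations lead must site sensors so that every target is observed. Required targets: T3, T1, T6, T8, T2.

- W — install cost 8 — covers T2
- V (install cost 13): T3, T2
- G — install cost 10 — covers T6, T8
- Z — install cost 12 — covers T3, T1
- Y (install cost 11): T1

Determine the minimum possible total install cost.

30

This is an integer covering problem.
Choose W, G, and Z: together they cover T3, T1, T6, T8, T2 — every target.
Total install cost: 8 + 10 + 12 = 30.
No cover costs less than 30.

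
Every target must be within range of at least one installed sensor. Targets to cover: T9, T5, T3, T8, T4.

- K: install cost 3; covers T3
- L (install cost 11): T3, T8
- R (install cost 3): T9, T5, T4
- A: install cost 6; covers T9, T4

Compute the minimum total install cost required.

The greedy cost-per-new-target heuristic would pick R, K, and L for 17, but a cheaper cover exists.
Choose L and R: together they cover T9, T5, T3, T8, T4 — every target.
Total install cost: 11 + 3 = 14.
No cover costs less than 14.

14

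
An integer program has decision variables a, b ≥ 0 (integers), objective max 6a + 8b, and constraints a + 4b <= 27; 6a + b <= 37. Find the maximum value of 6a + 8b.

Relaxing integrality, the LP optimum is 75.04 at (a,b) = (5.26, 5.43), which is not an integer point.
(a,b)=(5,5): 1·5+4·5=25≤27, 6·5+1·5=35≤37, objective 70.
(a,b)=(4,5): 1·4+4·5=24≤27, 6·4+1·5=29≤37, objective 64.
(a,b)=(5,4): 1·5+4·4=21≤27, 6·5+1·4=34≤37, objective 62.
(a,b)=(4,4): 1·4+4·4=20≤27, 6·4+1·4=28≤37, objective 56.
The best lattice point is (5,5), giving 70.

70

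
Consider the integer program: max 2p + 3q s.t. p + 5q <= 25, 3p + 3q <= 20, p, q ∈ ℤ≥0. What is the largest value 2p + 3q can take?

16

Relaxing integrality, the LP optimum is 17.92 at (p,q) = (2.08, 4.58), which is not an integer point.
(p,q)=(2,4): 1·2+5·4=22≤25, 3·2+3·4=18≤20, objective 16.
(p,q)=(3,3): 1·3+5·3=18≤25, 3·3+3·3=18≤20, objective 15.
(p,q)=(1,4): 1·1+5·4=21≤25, 3·1+3·4=15≤20, objective 14.
The best lattice point is (2,4), giving 16.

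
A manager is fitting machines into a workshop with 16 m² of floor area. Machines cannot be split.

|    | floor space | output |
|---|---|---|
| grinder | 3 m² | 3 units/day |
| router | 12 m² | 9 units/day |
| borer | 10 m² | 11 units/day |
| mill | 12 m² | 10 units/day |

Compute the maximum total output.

Allowing fractional choices, the relaxed optimum would be about 16.5, but machines are indivisible.
grinder + mill: floor space 3 + 12 = 15 ≤ 16, output 3 + 10 = 13.
grinder + router: floor space 3 + 12 = 15 ≤ 16, output 3 + 9 = 12.
grinder + borer: floor space 3 + 10 = 13 ≤ 16, output 3 + 11 = 14.
Best is grinder and borer with total output 14.

14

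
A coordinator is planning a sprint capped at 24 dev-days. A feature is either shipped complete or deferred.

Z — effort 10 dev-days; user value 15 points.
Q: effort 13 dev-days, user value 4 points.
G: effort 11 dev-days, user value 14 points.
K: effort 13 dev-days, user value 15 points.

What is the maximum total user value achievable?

Allowing fractional choices, the relaxed optimum would be about 32.5, but features are indivisible.
Z + G: effort 10 + 11 = 21 ≤ 24, user value 15 + 14 = 29.
Z + K: effort 10 + 13 = 23 ≤ 24, user value 15 + 15 = 30.
Best is Z and K with total user value 30.

30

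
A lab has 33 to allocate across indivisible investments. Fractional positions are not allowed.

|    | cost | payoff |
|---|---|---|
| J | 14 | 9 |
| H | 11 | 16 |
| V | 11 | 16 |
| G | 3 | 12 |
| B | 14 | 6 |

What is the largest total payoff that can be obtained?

This is a 0-1 knapsack instance.
H + V + G: cost 11 + 11 + 3 = 25 ≤ 33, payoff 16 + 16 + 12 = 44.
J + H + G: cost 14 + 11 + 3 = 28 ≤ 33, payoff 9 + 16 + 12 = 37.
J + V + G: cost 14 + 11 + 3 = 28 ≤ 33, payoff 9 + 16 + 12 = 37.
Best is H, V, and G with total payoff 44.

44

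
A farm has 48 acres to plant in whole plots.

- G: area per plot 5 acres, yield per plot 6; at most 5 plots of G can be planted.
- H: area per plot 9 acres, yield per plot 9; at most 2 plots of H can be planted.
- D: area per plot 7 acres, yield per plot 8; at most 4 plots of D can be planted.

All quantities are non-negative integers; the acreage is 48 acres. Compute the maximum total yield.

This is a bounded integer knapsack.
4×G and 4×D: area 48 ≤ 48, yield 4·6 + 4·8 = 56.
5×G, 1×H, and 2×D: area 48 ≤ 48, yield 5·6 + 1·9 + 2·8 = 55.
Best is 56.

56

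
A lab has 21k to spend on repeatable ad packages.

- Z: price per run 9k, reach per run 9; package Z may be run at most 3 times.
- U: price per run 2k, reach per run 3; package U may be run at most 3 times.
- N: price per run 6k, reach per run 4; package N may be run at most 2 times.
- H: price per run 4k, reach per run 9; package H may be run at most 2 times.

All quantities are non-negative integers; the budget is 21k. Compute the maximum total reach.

33

This is a bounded integer knapsack.
Take 1×Z, 2×U, and 2×H: price 21 ≤ 21, reach 1·9 + 2·3 + 2·9 = 33.
H has the best ratio (9/4) and is taken to its limit of 2; remaining capacity is filled optimally with the others.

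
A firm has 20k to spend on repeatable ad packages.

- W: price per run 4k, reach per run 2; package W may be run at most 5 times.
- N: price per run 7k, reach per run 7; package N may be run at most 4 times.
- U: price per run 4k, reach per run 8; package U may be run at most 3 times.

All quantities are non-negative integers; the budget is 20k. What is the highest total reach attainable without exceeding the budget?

31

U has the best ratio (8/4); taking only U gives at most 3×8 = 24 (stopped by the supply cap of 3).
Mixing does better — 1×N and 3×U: price 19 ≤ 20, reach 1·7 + 3·8 = 31.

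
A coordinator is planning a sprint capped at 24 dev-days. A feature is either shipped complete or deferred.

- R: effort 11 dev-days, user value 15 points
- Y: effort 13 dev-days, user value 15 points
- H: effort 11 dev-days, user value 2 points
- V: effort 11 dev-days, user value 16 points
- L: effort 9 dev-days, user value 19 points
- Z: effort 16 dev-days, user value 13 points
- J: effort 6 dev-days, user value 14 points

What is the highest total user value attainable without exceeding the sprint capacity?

35

This is a 0-1 knapsack instance.
Take V and L: effort 11 + 9 = 20 ≤ 24, user value 16 + 19 = 35.
No other feasible combination does better.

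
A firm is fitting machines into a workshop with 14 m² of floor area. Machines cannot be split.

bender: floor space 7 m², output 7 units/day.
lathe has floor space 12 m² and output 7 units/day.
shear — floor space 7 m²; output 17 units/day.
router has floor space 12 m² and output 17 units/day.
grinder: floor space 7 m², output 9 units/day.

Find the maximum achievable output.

26

Allowing fractional choices, the relaxed optimum would be about 26.9, but machines are indivisible.
bender + shear: floor space 7 + 7 = 14 ≤ 14, output 7 + 17 = 24.
shear: floor space 7 ≤ 14, output 17.
shear + grinder: floor space 7 + 7 = 14 ≤ 14, output 17 + 9 = 26.
Best is shear and grinder with total output 26.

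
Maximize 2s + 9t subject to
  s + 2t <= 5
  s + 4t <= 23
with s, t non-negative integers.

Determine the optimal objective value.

(s,t)=(1,2) is feasible, giving 20.
(s,t)=(0,2) is feasible, giving 18.
(s,t)=(2,1) is feasible, giving 13.
No feasible integer point exceeds 20.

20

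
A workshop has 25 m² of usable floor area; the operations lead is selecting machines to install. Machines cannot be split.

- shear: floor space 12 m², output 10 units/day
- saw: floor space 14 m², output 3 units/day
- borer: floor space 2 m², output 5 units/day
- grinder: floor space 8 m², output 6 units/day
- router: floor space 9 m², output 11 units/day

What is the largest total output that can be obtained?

26

Take shear, borer, and router: floor space 12 + 2 + 9 = 23 ≤ 25, output 10 + 5 + 11 = 26.
No other feasible combination does better.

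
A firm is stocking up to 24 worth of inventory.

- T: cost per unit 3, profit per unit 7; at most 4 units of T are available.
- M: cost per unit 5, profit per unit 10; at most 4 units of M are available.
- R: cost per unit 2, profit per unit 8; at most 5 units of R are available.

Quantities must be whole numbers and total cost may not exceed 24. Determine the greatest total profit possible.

71

This is a bounded integer knapsack.
4×T and 5×R: cost 22 ≤ 24, profit 4·7 + 5·8 = 68.
3×T, 1×M, and 5×R: cost 24 ≤ 24, profit 3·7 + 1·10 + 5·8 = 71.
Best is 71.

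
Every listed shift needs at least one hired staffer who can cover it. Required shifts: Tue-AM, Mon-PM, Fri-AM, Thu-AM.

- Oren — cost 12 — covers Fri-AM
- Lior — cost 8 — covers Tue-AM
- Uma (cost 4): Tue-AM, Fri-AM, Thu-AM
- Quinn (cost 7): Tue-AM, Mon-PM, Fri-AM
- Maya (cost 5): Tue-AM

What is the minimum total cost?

11

This is a weighted set-cover instance.
Choose Uma and Quinn: together they cover Tue-AM, Mon-PM, Fri-AM, Thu-AM — every shift.
Total cost: 4 + 7 = 11.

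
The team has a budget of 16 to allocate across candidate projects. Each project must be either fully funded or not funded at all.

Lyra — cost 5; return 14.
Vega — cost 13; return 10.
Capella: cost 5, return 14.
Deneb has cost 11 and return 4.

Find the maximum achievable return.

This is an integer program with binary decision variables.
Take Lyra and Capella: cost 5 + 5 = 10 ≤ 16, return 14 + 14 = 28.
No other feasible combination does better.

28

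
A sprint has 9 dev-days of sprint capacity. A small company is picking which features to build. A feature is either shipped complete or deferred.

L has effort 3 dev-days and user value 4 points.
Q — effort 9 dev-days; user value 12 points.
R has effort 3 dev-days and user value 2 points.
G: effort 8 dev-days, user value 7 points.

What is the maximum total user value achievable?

12

G: effort 8 ≤ 9, user value 7.
L + R: effort 3 + 3 = 6 ≤ 9, user value 4 + 2 = 6.
Q: effort 9 ≤ 9, user value 12.
Best is Q with total user value 12.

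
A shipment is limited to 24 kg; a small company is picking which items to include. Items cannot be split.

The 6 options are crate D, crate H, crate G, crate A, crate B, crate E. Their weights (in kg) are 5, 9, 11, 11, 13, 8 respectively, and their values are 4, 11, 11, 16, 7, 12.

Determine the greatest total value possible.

Allowing fractional choices, the relaxed optimum would be about 34.1, but items are indivisible.
crate A + crate E: weight 11 + 8 = 19 ≤ 24, value 16 + 12 = 28.
crate D + crate A + crate E: weight 5 + 11 + 8 = 24 ≤ 24, value 4 + 16 + 12 = 32.
crate H + crate A: weight 9 + 11 = 20 ≤ 24, value 11 + 16 = 27.
Best is crate D, crate A, and crate E with total value 32.

32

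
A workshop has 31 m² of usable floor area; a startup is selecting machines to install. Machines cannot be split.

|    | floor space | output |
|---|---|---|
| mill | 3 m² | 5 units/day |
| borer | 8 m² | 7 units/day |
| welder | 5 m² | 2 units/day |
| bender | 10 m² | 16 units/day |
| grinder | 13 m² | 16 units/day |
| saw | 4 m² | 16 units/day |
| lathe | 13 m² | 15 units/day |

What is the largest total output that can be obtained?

53

Take mill, bender, grinder, and saw: floor space 3 + 10 + 13 + 4 = 30 ≤ 31, output 5 + 16 + 16 + 16 = 53.
No other feasible combination does better.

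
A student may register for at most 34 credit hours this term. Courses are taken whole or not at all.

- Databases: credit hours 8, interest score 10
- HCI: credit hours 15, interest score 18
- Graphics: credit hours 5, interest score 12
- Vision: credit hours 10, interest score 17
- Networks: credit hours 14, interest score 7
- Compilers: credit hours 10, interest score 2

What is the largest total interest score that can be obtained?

Allowing fractional choices, the relaxed optimum would be about 52.2, but courses are indivisible.
Databases + HCI + Vision: credit hours 8 + 15 + 10 = 33 ≤ 34, interest score 10 + 18 + 17 = 45.
HCI + Graphics + Vision: credit hours 15 + 5 + 10 = 30 ≤ 34, interest score 18 + 12 + 17 = 47.
Best is HCI, Graphics, and Vision with total interest score 47.

47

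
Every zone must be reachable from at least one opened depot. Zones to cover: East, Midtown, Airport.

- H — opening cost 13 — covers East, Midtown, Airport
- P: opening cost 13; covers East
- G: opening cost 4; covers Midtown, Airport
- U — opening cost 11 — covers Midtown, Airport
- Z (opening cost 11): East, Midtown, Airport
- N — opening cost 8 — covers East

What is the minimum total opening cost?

This is a weighted set-cover instance.
The greedy cost-per-new-zone heuristic would pick G and N for 12, but a cheaper cover exists.
Z alone covers East, Midtown, Airport — every zone.
Total opening cost: 11.
No cover costs less than 11.

11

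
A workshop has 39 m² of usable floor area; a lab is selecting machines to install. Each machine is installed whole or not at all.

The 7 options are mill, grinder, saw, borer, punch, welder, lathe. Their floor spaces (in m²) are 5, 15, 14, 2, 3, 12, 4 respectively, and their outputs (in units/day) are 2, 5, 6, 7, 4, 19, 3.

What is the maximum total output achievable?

saw + borer + punch + welder + lathe: floor space 14 + 2 + 3 + 12 + 4 = 35 ≤ 39, output 6 + 7 + 4 + 19 + 3 = 39.
mill + saw + borer + punch + welder: floor space 5 + 14 + 2 + 3 + 12 = 36 ≤ 39, output 2 + 6 + 7 + 4 + 19 = 38.
Best is saw, borer, punch, welder, and lathe with total output 39.

39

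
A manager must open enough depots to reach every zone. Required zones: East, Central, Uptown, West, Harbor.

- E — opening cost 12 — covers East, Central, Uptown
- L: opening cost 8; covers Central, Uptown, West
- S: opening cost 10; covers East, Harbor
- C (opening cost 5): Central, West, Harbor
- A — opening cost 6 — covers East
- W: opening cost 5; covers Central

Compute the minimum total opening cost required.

17

Choose E and C: together they cover East, Central, Uptown, West, Harbor — every zone.
Total opening cost: 12 + 5 = 17.
No cover costs less than 17.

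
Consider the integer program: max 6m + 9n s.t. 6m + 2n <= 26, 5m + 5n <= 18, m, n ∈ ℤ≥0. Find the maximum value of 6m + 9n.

(m,n)=(0,3): 6·0+2·3=6≤26, 5·0+5·3=15≤18, objective 27.
(m,n)=(1,2): 6·1+2·2=10≤26, 5·1+5·2=15≤18, objective 24.
(m,n)=(0,2): 6·0+2·2=4≤26, 5·0+5·2=10≤18, objective 18.
The best lattice point is (0,3), giving 27.

27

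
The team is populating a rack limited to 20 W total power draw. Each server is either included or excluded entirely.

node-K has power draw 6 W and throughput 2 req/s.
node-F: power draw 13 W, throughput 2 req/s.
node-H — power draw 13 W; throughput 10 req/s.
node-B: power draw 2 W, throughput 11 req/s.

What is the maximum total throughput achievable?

21

Allowing fractional choices, the relaxed optimum would be about 22.7, but servers are indivisible.
node-K + node-B: power draw 6 + 2 = 8 ≤ 20, throughput 2 + 11 = 13.
node-H + node-B: power draw 13 + 2 = 15 ≤ 20, throughput 10 + 11 = 21.
node-F + node-B: power draw 13 + 2 = 15 ≤ 20, throughput 2 + 11 = 13.
Best is node-H and node-B with total throughput 21.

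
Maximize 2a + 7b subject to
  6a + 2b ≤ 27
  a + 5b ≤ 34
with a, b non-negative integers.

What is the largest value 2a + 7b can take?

46

The continuous relaxation peaks at (2.39, 6.32) with value 49.04; rounding to a feasible lattice point costs some objective.
(a,b)=(2,6): 6·2+2·6=24≤27, 1·2+5·6=32≤34, objective 46.
(a,b)=(1,6): 6·1+2·6=18≤27, 1·1+5·6=31≤34, objective 44.
(a,b)=(2,5): 6·2+2·5=22≤27, 1·2+5·5=27≤34, objective 39.
No feasible integer point exceeds 46.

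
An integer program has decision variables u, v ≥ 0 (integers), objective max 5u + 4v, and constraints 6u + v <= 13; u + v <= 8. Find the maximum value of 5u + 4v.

33

(u,v)=(1,7): 6·1+1·7=13≤13, 1·1+1·7=8≤8, objective 33.
(u,v)=(0,8): 6·0+1·8=8≤13, 1·0+1·8=8≤8, objective 32.
The best lattice point is (1,7), giving 33.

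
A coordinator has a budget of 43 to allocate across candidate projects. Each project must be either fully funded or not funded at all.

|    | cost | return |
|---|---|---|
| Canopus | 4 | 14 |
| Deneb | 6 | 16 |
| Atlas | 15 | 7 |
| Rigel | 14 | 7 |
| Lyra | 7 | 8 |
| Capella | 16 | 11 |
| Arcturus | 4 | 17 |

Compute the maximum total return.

66

Take Canopus, Deneb, Lyra, Capella, and Arcturus: cost 4 + 6 + 7 + 16 + 4 = 37 ≤ 43, return 14 + 16 + 8 + 11 + 17 = 66.
No other feasible combination does better.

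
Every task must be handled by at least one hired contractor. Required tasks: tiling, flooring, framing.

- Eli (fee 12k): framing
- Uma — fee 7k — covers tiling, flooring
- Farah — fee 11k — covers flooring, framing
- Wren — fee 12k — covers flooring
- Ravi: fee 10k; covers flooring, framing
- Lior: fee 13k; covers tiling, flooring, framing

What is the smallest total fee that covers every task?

This is an integer covering problem.
The greedy cost-per-new-task heuristic would pick Uma and Ravi for 17, but a cheaper cover exists.
Lior alone covers tiling, flooring, framing — every task.
Total fee: 13.
No cover costs less than 13.

13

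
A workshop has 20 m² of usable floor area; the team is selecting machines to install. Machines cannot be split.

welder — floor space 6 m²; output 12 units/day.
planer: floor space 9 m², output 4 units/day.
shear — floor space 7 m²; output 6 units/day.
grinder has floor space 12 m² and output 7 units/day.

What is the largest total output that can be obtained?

Allowing fractional choices, the relaxed optimum would be about 22.1, but machines are indivisible.
welder + shear: floor space 6 + 7 = 13 ≤ 20, output 12 + 6 = 18.
welder + grinder: floor space 6 + 12 = 18 ≤ 20, output 12 + 7 = 19.
Best is welder and grinder with total output 19.

19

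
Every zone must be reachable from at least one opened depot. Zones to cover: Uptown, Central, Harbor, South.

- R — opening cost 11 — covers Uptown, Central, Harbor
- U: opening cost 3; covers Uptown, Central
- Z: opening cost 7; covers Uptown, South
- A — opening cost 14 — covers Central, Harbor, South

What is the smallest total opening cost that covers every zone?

The greedy cost-per-new-zone heuristic would pick U, Z, and R for 21, but a cheaper cover exists.
Choose U and A: together they cover Uptown, Central, Harbor, South — every zone.
Total opening cost: 3 + 14 = 17.
No cover costs less than 17.

17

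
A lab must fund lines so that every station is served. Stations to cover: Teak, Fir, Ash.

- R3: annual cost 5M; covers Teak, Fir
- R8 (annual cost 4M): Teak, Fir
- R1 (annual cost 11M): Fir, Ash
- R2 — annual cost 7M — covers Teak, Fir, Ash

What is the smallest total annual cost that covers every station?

7

The greedy cost-per-new-station heuristic would pick R8 and R2 for 11, but a cheaper cover exists.
R2 alone covers Teak, Fir, Ash — every station.
Total annual cost: 7.
No cover costs less than 7.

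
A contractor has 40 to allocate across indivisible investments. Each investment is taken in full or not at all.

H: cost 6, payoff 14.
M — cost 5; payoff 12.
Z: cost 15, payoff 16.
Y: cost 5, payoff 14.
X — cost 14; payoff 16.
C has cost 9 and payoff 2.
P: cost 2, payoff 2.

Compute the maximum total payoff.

60

H + M + Y + X + P: cost 6 + 5 + 5 + 14 + 2 = 32 ≤ 40, payoff 14 + 12 + 14 + 16 + 2 = 58.
H + M + Z + Y + P: cost 6 + 5 + 15 + 5 + 2 = 33 ≤ 40, payoff 14 + 12 + 16 + 14 + 2 = 58.
H + Z + Y + X: cost 6 + 15 + 5 + 14 = 40 ≤ 40, payoff 14 + 16 + 14 + 16 = 60.
Best is H, Z, Y, and X with total payoff 60.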